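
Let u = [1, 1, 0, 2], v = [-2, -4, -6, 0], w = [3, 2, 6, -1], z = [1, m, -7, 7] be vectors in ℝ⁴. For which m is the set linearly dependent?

m = -1

Dependence holds iff the 4×4 matrix [u v w z] is singular.
Expanding, det = 18*m + 18.
This vanishes exactly when m = -1.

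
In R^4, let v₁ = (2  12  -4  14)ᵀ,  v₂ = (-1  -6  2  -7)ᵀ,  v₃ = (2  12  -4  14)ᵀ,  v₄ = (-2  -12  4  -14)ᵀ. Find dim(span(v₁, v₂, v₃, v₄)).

1

Apply Gaussian elimination to the matrix whose rows are v₁, v₂, v₃, v₄.
Reduction leaves 1 leading entry, giving rank 1.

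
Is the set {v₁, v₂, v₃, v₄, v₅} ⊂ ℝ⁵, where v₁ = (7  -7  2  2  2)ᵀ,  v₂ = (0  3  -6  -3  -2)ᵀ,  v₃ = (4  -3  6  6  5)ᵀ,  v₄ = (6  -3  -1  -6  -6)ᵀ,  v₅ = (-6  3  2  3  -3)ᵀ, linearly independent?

Form the 5×5 matrix with these as columns; its determinant is 6087.
A nonzero determinant means the columns are linearly independent.

linearly independent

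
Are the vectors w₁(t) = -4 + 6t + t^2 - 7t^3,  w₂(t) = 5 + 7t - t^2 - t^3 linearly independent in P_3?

linearly independent

Write each element as a coordinate vector in ℝ⁴ using {1, t, …, t^3}.
Place the vectors as rows of a 2×4 matrix and reduce to echelon form.
The reduction yields 2 nonzero rows, so the rank is 2.
Since rank = 2 (the number of vectors), the set is linearly independent.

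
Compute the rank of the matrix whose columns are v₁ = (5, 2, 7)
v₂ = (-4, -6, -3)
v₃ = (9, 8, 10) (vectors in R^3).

Form the matrix with v₁, v₂, v₃ as columns and reduce.
The echelon form has 2 nonzero rows, so the rank is 2.

2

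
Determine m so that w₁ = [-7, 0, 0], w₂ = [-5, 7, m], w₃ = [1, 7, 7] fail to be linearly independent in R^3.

m = 7

Dependence holds iff the 3×3 matrix [w₁ w₂ w₃] is singular.
Expanding, det = 49*m - 343.
This vanishes exactly when m = 7.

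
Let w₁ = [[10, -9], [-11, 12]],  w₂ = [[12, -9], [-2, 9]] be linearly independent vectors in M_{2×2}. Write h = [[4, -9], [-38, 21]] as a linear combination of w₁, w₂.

h = 4w₁ - 3w₂

Take coordinate vectors relative to {E₁₁, E₁₂, E₂₁, E₂₂}.
Set up the augmented matrix [w₁ | w₂ | h] and row-reduce.
Row-reducing the augmented matrix gives the unique coefficients (α₁, α₂) = (4, -3).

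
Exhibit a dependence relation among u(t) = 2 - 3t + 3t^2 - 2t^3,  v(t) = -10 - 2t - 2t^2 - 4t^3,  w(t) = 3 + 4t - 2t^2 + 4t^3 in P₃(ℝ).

2u + v + 2w = 0

Pass to coordinate vectors relative to the basis {1, t, …, t^3}.
Row-reduce the matrix with u, v, w as columns; the null space gives the coefficients.
A generator of the null space is (2, 1, 2).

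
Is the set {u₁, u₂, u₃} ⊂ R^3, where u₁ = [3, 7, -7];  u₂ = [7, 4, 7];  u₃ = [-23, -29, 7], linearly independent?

linearly dependent

Place the vectors as rows of a 3×3 matrix and reduce to echelon form.
The reduction yields 2 nonzero rows, so the rank is 2.
Since rank 2 < 3, the set is linearly dependent.
Indeed 3u₁ + 2u₂ + u₃ = 0.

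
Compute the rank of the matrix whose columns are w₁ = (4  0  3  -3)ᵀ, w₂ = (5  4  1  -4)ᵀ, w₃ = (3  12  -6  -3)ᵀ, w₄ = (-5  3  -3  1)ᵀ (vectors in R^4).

Put the 4×4 matrix [w₁|w₂|w₃|w₄] into echelon form.
Exactly 3 pivots survive; hence the rank is 3.

3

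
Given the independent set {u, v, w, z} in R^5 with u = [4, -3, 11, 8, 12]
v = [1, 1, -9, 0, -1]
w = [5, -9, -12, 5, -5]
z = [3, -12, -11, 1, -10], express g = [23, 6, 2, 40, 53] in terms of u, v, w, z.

Set up the augmented matrix [u | v | w | z | g] and row-reduce.
Back-substitution yields (c₁, …, c₄) = (3, 3, 4, -4).

g = 3u + 3v + 4w - 4z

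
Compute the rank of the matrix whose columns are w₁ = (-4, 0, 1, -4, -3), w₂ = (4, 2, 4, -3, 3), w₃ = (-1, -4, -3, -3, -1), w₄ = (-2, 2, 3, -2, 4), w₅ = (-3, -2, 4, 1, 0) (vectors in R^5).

Apply Gaussian elimination to the matrix whose rows are w₁, w₂, w₃, w₄, w₅.
The echelon form has 5 nonzero rows, so the rank is 5.

5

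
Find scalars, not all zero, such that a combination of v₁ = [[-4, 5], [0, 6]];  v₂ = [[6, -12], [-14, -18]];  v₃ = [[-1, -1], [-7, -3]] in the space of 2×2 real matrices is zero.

Take coordinates with respect to {E₁₁, E₁₂, E₂₁, E₂₂}.
Set up α₁v₁ + … + α₃v₃ = 0 and solve the homogeneous system.
One solution (up to scaling) is (2, 1, -2).

2v₁ + v₂ - 2v₃ = 0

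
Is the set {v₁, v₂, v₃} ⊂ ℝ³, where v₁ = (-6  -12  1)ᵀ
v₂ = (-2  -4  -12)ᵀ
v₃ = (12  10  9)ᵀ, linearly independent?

Form the 3×3 matrix with these as columns; its determinant is 1036.
A nonzero determinant means the columns are linearly independent.

linearly independent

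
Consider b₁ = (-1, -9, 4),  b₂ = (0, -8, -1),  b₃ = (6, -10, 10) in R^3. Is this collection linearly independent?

The matrix [b₁|b₂|b₃] has determinant 336.
A nonzero determinant means the columns are linearly independent.

linearly independent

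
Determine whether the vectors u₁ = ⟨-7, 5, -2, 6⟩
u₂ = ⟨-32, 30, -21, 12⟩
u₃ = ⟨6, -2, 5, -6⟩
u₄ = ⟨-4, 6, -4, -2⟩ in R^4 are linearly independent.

The matrix [u₁|u₂|u₃|u₄] has determinant 0.
A zero determinant means the columns are linearly dependent.
Indeed 2u₁ - u₂ - u₃ + 3u₄ = 0.

linearly dependent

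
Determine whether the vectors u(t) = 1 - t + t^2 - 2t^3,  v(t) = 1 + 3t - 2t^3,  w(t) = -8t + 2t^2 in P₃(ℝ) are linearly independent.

Write each element as a coordinate vector in ℝ⁴ using {1, t, …, t^3}.
Row-reduce the matrix whose columns are u, v, w.
The reduction yields 2 nonzero rows, so the rank is 2.
Since rank 2 < 3, the set is linearly dependent.

linearly dependent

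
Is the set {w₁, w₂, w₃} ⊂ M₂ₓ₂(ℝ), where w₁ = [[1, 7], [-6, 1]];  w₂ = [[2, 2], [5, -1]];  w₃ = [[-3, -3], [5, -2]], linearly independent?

linearly independent

Take coordinates with respect to the standard basis {E₁₁, E₁₂, E₂₁, E₂₂}.
Place the vectors as rows of a 3×4 matrix and reduce to echelon form.
The reduction yields 3 nonzero rows, so the rank is 3.
Since rank = 3 (the number of vectors), the set is linearly independent.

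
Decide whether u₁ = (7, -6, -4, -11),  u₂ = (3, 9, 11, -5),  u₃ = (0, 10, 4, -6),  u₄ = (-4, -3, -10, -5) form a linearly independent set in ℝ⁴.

Form the 4×4 matrix with these as columns; its determinant is 4044.
A nonzero determinant means the columns are linearly independent.

linearly independent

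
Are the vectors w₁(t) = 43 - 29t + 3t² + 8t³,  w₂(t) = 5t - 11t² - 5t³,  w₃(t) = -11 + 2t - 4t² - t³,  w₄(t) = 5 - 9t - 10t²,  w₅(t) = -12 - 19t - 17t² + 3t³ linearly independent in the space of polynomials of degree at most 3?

linearly dependent

Write each element as a coordinate vector in ℝ⁴ using {1, t, …, t³}.
There are 5 vectors in a 4-dimensional space, so they cannot be linearly independent.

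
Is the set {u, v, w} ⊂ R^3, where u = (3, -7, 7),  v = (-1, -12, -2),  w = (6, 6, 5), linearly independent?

The matrix [u|v|w] has determinant 367.
A nonzero determinant means the columns are linearly independent.

linearly independent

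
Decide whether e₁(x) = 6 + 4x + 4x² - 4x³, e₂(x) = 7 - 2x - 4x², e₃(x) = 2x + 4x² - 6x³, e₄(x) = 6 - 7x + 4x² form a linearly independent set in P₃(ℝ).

linearly independent

Take coordinates with respect to the standard basis {1, x, …, x³}.
Place the vectors as rows of a 4×4 matrix and reduce to echelon form.
The reduction yields 4 nonzero rows, so the rank is 4.
Since rank = 4 (the number of vectors), the set is linearly independent.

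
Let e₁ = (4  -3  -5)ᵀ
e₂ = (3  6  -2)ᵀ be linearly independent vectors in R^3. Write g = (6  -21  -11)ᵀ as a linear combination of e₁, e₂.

g = 3e₁ - 2e₂

Write g = c₁e₁ + c₂e₂ and equate components.
Row-reducing the augmented matrix gives the unique coefficients (c₁, c₂) = (3, -2).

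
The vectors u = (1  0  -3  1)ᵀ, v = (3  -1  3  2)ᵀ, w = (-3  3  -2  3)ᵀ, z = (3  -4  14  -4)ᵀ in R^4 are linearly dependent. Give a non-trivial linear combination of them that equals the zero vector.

3u - v + w + z = 0

Write the vectors as columns of a matrix and find a nonzero vector in its null space.
The free variable yields coefficients (3, -1, 1, 1) (any nonzero multiple also works).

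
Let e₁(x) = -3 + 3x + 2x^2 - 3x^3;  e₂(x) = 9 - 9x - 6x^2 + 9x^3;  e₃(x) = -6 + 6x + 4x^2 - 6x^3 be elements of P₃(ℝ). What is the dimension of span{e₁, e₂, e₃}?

dim = 1

Pass to coordinate vectors with respect to the basis {1, x, …, x^3}.
Row-reduce the 3×4 matrix with these as rows.
Reduction leaves 1 leading entry, giving rank 1.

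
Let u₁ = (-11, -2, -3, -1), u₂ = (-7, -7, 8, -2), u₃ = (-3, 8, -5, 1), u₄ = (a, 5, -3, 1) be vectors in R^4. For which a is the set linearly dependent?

Place the vectors as rows of a 4×4 matrix; dependence ⇔ determinant zero.
Cofactor expansion gives det = 144 - 60*a.
Solving 144 - 60*a = 0 yields a = 12/5.

a = 12/5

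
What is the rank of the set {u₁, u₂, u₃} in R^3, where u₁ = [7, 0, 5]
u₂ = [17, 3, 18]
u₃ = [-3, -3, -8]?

Put the 3×3 matrix [u₁|u₂|u₃] into echelon form.
There are 2 pivot columns, so rank = 2.

rank 2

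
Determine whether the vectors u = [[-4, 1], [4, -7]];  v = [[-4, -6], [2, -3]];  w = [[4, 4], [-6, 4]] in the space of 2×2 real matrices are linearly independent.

linearly independent

Write each element as a coordinate vector in ℝ⁴ using {E₁₁, E₁₂, E₂₁, E₂₂}.
Row-reduce the matrix whose columns are u, v, w.
The reduction yields 3 nonzero rows, so the rank is 3.
Since rank = 3 (the number of vectors), the set is linearly independent.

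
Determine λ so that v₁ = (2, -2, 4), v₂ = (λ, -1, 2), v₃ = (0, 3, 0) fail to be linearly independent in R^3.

The set is linearly dependent precisely when det[v₁; v₂; v₃] = 0.
The determinant works out to 12*λ - 12.
This vanishes exactly when λ = 1.

λ = 1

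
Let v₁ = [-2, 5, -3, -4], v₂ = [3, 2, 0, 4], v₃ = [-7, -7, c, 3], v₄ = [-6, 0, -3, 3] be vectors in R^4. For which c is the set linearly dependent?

c = 0

Dependence holds iff the 4×4 matrix [v₁ v₂ v₃ v₄] is singular.
Cofactor expansion gives det = -225*c.
Solving -225*c = 0 yields c = 0.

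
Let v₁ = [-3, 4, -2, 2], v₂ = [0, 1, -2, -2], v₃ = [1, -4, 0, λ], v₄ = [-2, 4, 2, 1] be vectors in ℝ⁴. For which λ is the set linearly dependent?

The set is linearly dependent precisely when det[v₁; v₂; v₃; v₄] = 0.
Cofactor expansion gives det = 18*λ - 42.
Setting this to zero gives λ = 7/3.

λ = 7/3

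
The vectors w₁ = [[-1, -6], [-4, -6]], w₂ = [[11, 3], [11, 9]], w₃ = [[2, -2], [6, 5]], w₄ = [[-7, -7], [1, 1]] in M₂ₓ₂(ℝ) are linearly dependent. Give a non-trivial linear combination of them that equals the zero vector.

Pass to coordinate vectors relative to the basis {E₁₁, E₁₂, E₂₁, E₂₂}.
Set up α₁w₁ + … + α₄w₄ = 0 and solve the homogeneous system.
One solution (up to scaling) is (0, 1, -2, 1).

w₂ - 2w₃ + w₄ = 0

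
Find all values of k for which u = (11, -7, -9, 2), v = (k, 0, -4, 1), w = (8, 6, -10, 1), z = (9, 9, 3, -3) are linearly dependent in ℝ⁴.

k = 2/3

Place the vectors as rows of a 4×4 matrix; dependence ⇔ determinant zero.
Cofactor expansion gives det = 216*k - 144.
This vanishes exactly when k = 2/3.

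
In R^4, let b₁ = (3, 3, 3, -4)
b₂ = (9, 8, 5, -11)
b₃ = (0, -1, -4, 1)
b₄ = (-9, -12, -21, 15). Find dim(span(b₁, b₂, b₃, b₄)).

2

Row-reduce the 4×4 matrix with these as rows.
Reduction leaves 2 leading entries, giving rank 2.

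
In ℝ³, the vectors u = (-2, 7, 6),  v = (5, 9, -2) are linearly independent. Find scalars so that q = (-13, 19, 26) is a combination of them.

q = 4u - v

Since u, v are independent, the coefficients expressing q are uniquely determined by a linear system.
The system has the unique solution (α₁, α₂) = (4, -1).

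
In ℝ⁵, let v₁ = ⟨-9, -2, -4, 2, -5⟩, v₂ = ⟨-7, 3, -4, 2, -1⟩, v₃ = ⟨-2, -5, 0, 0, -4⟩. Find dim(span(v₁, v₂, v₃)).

Form the matrix with v₁, v₂, v₃ as columns and reduce.
The echelon form has 2 nonzero rows, so the rank is 2.

2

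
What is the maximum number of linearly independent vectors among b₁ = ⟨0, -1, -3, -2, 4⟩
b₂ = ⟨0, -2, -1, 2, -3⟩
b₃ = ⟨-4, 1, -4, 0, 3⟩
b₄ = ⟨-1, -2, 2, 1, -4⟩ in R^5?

Put the 5×4 matrix [b₁|b₂|b₃|b₄] into echelon form.
The echelon form has 4 nonzero rows, so the rank is 4.

4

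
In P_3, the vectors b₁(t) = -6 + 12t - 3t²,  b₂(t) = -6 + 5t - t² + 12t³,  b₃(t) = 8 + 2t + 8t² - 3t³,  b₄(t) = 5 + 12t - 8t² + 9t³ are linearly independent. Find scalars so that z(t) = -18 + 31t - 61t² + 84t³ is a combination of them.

Take coordinate vectors relative to {1, t, …, t³}.
Write z = a₁b₁ + … + a₄b₄ and equate components.
Back-substitution yields (a₁, …, a₄) = (-2, 3, -4, 4).

z = -2b₁ + 3b₂ - 4b₃ + 4b₄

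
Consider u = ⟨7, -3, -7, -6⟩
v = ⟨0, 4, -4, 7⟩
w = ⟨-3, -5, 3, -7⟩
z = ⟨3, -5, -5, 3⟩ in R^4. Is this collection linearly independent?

The matrix [u|v|w|z] has determinant -1896.
A nonzero determinant means the columns are linearly independent.

linearly independent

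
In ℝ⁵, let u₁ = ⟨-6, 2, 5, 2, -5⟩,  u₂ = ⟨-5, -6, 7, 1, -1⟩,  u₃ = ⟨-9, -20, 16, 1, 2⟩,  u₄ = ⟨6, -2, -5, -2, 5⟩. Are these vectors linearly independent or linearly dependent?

Place the vectors as rows of a 4×5 matrix and reduce to echelon form.
The reduction yields 2 nonzero rows, so the rank is 2.
Since rank 2 < 4, the set is linearly dependent.

linearly dependent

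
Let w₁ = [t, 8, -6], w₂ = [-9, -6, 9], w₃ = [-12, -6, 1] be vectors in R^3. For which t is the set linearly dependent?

t = 57/4

The set is linearly dependent precisely when det[w₁; w₂; w₃] = 0.
Expanding, det = 48*t - 684.
Solving 48*t - 684 = 0 yields t = 57/4.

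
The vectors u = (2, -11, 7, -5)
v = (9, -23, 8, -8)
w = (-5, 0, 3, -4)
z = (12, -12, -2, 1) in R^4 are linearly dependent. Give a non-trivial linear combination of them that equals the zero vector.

Solve the homogeneous system with u, v, w, z as columns by row-reducing the coefficient matrix.
A generator of the null space is (1, -1, 1, 1).

u - v + w + z = 0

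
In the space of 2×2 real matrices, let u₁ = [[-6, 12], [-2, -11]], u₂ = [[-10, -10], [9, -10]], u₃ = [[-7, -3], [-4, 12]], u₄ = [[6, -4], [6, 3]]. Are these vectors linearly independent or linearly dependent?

linearly independent

Write each element as a coordinate vector in ℝ⁴ using {E₁₁, E₁₂, E₂₁, E₂₂}.
The matrix [u₁|u₂|u₃|u₄] has determinant -17384.
A nonzero determinant means the columns are linearly independent.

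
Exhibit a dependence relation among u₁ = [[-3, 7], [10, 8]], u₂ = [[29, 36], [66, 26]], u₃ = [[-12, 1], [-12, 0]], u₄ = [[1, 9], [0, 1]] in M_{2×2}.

Pass to coordinate vectors relative to the basis {E₁₁, E₁₂, E₂₁, E₂₂}.
Solve the homogeneous system with u₁, u₂, u₃, u₄ as columns by row-reducing the coefficient matrix.
One solution (up to scaling) is (3, -1, -3, 2).

3u₁ - u₂ - 3u₃ + 2u₄ = 0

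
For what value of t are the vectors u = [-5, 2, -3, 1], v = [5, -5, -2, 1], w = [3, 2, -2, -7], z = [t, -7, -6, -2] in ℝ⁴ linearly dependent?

t = 44/5

Place the vectors as rows of a 4×4 matrix; dependence ⇔ determinant zero.
Cofactor expansion gives det = 1276 - 145*t.
This vanishes exactly when t = 44/5.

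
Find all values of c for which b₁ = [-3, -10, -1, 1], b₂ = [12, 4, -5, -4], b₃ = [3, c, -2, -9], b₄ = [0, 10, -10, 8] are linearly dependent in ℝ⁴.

The vectors are dependent exactly when the determinant of the matrix with rows b₁, b₂, b₃, b₄ vanishes.
Cofactor expansion gives det = -216*c - 11232.
Solving -216*c - 11232 = 0 yields c = -52.

c = -52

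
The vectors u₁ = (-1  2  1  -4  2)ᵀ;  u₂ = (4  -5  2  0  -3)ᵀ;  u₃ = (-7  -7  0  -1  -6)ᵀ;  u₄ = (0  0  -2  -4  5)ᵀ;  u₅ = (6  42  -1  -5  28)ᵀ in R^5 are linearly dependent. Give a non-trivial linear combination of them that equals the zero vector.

3u₁ - 3u₂ - 3u₃ - u₄ - u₅ = 0

Solve the homogeneous system with u₁, u₂, u₃, u₄, u₅ as columns by row-reducing the coefficient matrix.
The free variable yields coefficients (3, -3, -3, -1, -1) (any nonzero multiple also works).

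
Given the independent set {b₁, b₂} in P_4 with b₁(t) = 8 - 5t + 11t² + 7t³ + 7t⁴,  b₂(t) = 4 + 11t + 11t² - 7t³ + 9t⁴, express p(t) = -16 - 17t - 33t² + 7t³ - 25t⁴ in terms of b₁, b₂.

Take coordinate vectors relative to {1, t, …, t⁴}.
Since b₁, b₂ are independent, the coefficients expressing p are uniquely determined by a linear system.
Back-substitution yields (a₁, a₂) = (-1, -2).

p = -b₁ - 2b₂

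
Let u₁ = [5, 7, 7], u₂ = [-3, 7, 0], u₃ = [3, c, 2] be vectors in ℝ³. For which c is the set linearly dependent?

Place the vectors as rows of a 3×3 matrix; dependence ⇔ determinant zero.
Expanding, det = -21*c - 35.
Solving -21*c - 35 = 0 yields c = -5/3.

c = -5/3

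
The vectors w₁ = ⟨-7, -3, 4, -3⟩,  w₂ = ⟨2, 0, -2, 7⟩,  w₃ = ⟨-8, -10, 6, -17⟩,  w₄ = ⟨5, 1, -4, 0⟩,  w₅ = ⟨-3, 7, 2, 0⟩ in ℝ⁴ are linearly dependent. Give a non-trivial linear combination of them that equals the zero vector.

w₁ - 2w₂ - w₃ - w₅ = 0

Set up α₁w₁ + … + α₅w₅ = 0 and solve the homogeneous system.
The free variable yields coefficients (1, -2, -1, 0, -1) (any nonzero multiple also works).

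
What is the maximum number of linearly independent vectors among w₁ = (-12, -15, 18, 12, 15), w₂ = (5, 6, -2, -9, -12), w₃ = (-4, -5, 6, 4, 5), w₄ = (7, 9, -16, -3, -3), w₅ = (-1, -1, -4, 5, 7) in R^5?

Form the matrix with w₁, w₂, w₃, w₄, w₅ as columns and reduce.
The echelon form has 2 nonzero rows, so the rank is 2.

2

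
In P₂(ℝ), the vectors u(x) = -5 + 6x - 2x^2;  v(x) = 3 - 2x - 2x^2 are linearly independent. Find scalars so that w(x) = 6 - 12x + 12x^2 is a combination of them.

Work in coordinates with respect to the standard basis {1, x, x^2}.
Since u, v are independent, the coefficients expressing w are uniquely determined by a linear system.
The system has the unique solution (α₁, α₂) = (-3, -3).

w = -3u - 3v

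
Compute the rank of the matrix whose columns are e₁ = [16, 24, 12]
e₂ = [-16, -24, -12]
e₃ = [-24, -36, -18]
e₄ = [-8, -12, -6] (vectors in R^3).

Form the matrix with e₁, e₂, e₃, e₄ as columns and reduce.
There is 1 pivot column, so rank = 1.
(With 4 elements in a 3-dimensional space the rank is at most 3.)

1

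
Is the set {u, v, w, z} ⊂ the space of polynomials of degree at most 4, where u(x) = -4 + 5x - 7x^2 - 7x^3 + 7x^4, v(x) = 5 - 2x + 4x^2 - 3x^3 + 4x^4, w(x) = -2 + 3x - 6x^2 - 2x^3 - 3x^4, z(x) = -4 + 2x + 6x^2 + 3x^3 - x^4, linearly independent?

linearly independent

Take coordinates with respect to the standard basis {1, x, …, x^4}.
Row-reduce the matrix whose columns are u, v, w, z.
The reduction yields 4 nonzero rows, so the rank is 4.
Since rank = 4 (the number of vectors), the set is linearly independent.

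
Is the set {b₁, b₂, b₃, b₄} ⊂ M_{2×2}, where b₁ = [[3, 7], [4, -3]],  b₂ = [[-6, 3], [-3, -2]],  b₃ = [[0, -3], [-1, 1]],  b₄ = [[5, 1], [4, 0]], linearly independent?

linearly independent

Take coordinates with respect to the standard basis {E₁₁, E₁₂, E₂₁, E₂₂}.
Place the vectors as rows of a 4×4 matrix and reduce to echelon form.
The reduction yields 4 nonzero rows, so the rank is 4.
Since rank = 4 (the number of vectors), the set is linearly independent.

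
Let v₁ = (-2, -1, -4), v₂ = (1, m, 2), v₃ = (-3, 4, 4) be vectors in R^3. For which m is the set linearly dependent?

Place the vectors as rows of a 3×3 matrix; dependence ⇔ determinant zero.
Cofactor expansion gives det = 10 - 20*m.
Solving 10 - 20*m = 0 yields m = 1/2.

m = 1/2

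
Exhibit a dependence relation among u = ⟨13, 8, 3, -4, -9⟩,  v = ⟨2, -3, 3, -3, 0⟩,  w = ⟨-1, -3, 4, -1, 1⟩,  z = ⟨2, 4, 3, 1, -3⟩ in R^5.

u - 3v + 3w - 2z = 0

Set up α₁u + … + α₄z = 0 and solve the homogeneous system.
The free variable yields coefficients (1, -3, 3, -2) (any nonzero multiple also works).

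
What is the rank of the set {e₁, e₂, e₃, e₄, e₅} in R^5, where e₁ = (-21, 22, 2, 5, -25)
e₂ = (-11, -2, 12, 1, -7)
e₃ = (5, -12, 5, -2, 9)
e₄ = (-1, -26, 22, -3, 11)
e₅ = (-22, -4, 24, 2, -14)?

Form the matrix with e₁, e₂, e₃, e₄, e₅ as columns and reduce.
The echelon form has 2 nonzero rows, so the rank is 2.

rank 2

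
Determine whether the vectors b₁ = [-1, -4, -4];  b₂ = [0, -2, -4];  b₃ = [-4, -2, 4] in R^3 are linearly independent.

linearly independent

Row-reduce the matrix whose columns are b₁, b₂, b₃.
The reduction yields 3 nonzero rows, so the rank is 3.
Since rank = 3 (the number of vectors), the set is linearly independent.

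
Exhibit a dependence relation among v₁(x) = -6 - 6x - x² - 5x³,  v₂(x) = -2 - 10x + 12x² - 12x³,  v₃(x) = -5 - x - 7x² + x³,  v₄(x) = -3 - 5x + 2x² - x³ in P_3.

2v₁ - v₂ - 2v₃ = 0

Pass to coordinate vectors relative to the basis {1, x, …, x³}.
Row-reduce the matrix with v₁, v₂, v₃, v₄ as columns; the null space gives the coefficients.
One solution (up to scaling) is (2, -1, -2, 0).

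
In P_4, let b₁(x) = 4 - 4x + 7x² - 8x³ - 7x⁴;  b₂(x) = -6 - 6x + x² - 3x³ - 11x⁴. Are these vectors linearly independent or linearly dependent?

Take coordinates with respect to the standard basis {1, x, …, x⁴}.
Place the vectors as rows of a 2×5 matrix and reduce to echelon form.
The reduction yields 2 nonzero rows, so the rank is 2.
Since rank = 2 (the number of vectors), the set is linearly independent.

linearly independent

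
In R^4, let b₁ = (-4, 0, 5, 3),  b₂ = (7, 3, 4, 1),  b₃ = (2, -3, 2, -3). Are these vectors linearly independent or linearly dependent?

Place the vectors as rows of a 3×4 matrix and reduce to echelon form.
The reduction yields 3 nonzero rows, so the rank is 3.
Since rank = 3 (the number of vectors), the set is linearly independent.

linearly independent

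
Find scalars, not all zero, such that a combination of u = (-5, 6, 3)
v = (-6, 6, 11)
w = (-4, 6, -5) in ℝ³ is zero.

Write the vectors as columns of a matrix and find a nonzero vector in its null space.
One solution (up to scaling) is (2, -1, -1).

2u - v - w = 0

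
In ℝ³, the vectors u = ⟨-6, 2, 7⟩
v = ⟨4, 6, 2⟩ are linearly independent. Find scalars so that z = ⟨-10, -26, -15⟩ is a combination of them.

Since u, v are independent, the coefficients expressing z are uniquely determined by a linear system.
Back-substitution yields (c₁, c₂) = (-1, -4).

z = -u - 4v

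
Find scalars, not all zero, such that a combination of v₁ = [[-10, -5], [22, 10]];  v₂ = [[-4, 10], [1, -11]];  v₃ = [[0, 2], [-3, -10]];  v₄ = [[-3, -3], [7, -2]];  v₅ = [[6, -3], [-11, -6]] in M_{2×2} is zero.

Take coordinates with respect to {E₁₁, E₁₂, E₂₁, E₂₂}.
Write the vectors as columns of a matrix and find a nonzero vector in its null space.
The free variable yields coefficients (1, 2, -3, 0, 3) (any nonzero multiple also works).

v₁ + 2v₂ - 3v₃ + 3v₅ = 0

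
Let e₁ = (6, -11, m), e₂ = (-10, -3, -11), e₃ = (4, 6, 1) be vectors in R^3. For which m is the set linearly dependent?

Dependence holds iff the 3×3 matrix [e₁ e₂ e₃] is singular.
Cofactor expansion gives det = 752 - 48*m.
Setting this to zero gives m = 47/3.

m = 47/3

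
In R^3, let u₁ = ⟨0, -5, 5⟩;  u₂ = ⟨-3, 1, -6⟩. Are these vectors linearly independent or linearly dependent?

linearly independent

Place the vectors as rows of a 2×3 matrix and reduce to echelon form.
The reduction yields 2 nonzero rows, so the rank is 2.
Since rank = 2 (the number of vectors), the set is linearly independent.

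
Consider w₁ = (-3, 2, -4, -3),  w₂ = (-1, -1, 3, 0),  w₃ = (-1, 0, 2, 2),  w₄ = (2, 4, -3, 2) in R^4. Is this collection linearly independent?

linearly independent

Place the vectors as rows of a 4×4 matrix and reduce to echelon form.
The reduction yields 4 nonzero rows, so the rank is 4.
Since rank = 4 (the number of vectors), the set is linearly independent.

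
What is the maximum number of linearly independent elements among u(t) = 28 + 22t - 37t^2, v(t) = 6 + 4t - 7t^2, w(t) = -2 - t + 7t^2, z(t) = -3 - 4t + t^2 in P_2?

Represent each element by its coordinate vector in ℝ³.
Apply Gaussian elimination to the matrix whose rows are u, v, w, z.
The echelon form has 3 nonzero rows, so the rank is 3.
(With 4 elements in a 3-dimensional space the rank is at most 3.)

3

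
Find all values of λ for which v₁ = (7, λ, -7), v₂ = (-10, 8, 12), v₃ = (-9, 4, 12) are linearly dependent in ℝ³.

Dependence holds iff the 3×3 matrix [v₁ v₂ v₃] is singular.
Cofactor expansion gives det = 12*λ + 112.
Solving 12*λ + 112 = 0 yields λ = -28/3.

λ = -28/3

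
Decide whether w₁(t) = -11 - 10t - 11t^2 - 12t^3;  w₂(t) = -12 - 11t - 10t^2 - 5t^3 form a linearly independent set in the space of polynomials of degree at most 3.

Take coordinates with respect to the standard basis {1, t, …, t^3}.
Row-reduce the matrix whose columns are w₁, w₂.
The reduction yields 2 nonzero rows, so the rank is 2.
Since rank = 2 (the number of vectors), the set is linearly independent.

linearly independent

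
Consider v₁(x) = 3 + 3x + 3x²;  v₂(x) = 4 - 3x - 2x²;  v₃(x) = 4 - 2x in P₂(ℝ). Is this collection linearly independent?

Take coordinates with respect to the standard basis {1, x, x²}.
Row-reduce the matrix whose columns are v₁, v₂, v₃.
The reduction yields 3 nonzero rows, so the rank is 3.
Since rank = 3 (the number of vectors), the set is linearly independent.

linearly independent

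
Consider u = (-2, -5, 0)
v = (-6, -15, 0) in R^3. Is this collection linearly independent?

Row-reduce the matrix whose columns are u, v.
The reduction yields 1 nonzero row, so the rank is 1.
Since rank 1 < 2, the set is linearly dependent.
Indeed 3u - v = 0.

linearly dependent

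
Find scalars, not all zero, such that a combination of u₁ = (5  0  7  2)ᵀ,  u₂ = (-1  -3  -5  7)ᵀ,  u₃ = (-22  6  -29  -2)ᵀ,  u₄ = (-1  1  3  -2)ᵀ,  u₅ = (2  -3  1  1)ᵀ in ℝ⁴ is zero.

3u₁ - u₂ + u₃ + 3u₅ = 0

Write the vectors as columns of a matrix and find a nonzero vector in its null space.
A generator of the null space is (3, -1, 1, 0, 3).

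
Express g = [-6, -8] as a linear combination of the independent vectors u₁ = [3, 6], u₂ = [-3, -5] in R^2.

g = 2u₁ + 4u₂

Since u₁, u₂ are independent, the coefficients expressing g are uniquely determined by a linear system.
Back-substitution yields (α₁, α₂) = (2, 4).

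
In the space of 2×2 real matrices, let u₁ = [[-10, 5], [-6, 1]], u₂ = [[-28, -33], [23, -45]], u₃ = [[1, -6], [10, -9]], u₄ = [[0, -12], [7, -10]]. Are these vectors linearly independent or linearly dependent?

Write each element as a coordinate vector in ℝ⁴ using {E₁₁, E₁₂, E₂₁, E₂₂}.
The matrix [u₁|u₂|u₃|u₄] has determinant 0.
A zero determinant means the columns are linearly dependent.
Indeed 3u₁ - u₂ + 2u₃ + 3u₄ = 0.

linearly dependent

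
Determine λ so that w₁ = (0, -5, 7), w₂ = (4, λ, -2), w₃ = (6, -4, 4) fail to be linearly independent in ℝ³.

λ = 2/3

Dependence holds iff the 3×3 matrix [w₁ w₂ w₃] is singular.
The determinant works out to 28 - 42*λ.
Solving 28 - 42*λ = 0 yields λ = 2/3.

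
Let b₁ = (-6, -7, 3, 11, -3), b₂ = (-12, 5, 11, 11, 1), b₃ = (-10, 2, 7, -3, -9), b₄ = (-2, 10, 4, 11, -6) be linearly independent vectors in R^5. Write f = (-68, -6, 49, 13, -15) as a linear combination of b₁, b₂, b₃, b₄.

Set up the augmented matrix [b₁ | b₂ | b₃ | b₄ | f] and row-reduce.
Row-reducing the augmented matrix gives the unique coefficients (a₁, …, a₄) = (1, 3, 3, -2).

f = b₁ + 3b₂ + 3b₃ - 2b₄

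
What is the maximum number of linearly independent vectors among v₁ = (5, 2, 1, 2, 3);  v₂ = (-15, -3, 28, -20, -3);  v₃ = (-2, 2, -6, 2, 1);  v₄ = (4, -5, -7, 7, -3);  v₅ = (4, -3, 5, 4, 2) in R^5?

Apply Gaussian elimination to the matrix whose rows are v₁, v₂, v₃, v₄, v₅.
Reduction leaves 4 leading entries, giving rank 4.

4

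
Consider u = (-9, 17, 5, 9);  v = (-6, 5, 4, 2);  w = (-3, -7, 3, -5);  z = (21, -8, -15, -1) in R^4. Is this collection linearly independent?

linearly dependent

Row-reduce the matrix whose columns are u, v, w, z.
The reduction yields 2 nonzero rows, so the rank is 2.
Since rank 2 < 4, the set is linearly dependent.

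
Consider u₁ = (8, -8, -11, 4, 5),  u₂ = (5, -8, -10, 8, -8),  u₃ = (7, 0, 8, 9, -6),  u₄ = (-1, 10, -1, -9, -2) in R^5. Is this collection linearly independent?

linearly independent

Place the vectors as rows of a 4×5 matrix and reduce to echelon form.
The reduction yields 4 nonzero rows, so the rank is 4.
Since rank = 4 (the number of vectors), the set is linearly independent.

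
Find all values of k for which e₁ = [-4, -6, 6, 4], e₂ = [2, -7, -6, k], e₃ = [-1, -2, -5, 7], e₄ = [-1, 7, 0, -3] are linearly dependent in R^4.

k = 55/8

The vectors are dependent exactly when the determinant of the matrix with rows e₁, e₂, e₃, e₄ vanishes.
The determinant works out to 1540 - 224*k.
Solving 1540 - 224*k = 0 yields k = 55/8.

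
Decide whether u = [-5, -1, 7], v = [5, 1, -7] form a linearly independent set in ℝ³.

Row-reduce the matrix whose columns are u, v.
The reduction yields 1 nonzero row, so the rank is 1.
Since rank 1 < 2, the set is linearly dependent.
Indeed u + v = 0.

linearly dependent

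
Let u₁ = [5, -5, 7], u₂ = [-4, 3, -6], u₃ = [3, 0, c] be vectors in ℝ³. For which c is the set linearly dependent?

Dependence holds iff the 3×3 matrix [u₁ u₂ u₃] is singular.
Cofactor expansion gives det = 27 - 5*c.
Setting this to zero gives c = 27/5.

c = 27/5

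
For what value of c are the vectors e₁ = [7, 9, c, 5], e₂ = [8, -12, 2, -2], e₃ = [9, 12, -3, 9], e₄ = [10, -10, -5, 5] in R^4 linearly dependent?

c = 0

Place the vectors as rows of a 4×4 matrix; dependence ⇔ determinant zero.
Cofactor expansion gives det = 1080*c.
Solving 1080*c = 0 yields c = 0.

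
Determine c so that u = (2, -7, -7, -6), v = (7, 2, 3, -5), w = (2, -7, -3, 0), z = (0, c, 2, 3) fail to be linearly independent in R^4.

c = 0

The vectors are dependent exactly when the determinant of the matrix with rows u, v, w, z vanishes.
Expanding, det = 202*c.
Setting this to zero gives c = 0.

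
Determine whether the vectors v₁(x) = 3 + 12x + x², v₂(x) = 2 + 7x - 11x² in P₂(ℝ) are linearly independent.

linearly independent

Take coordinates with respect to the standard basis {1, x, x²}.
Row-reduce the matrix whose columns are v₁, v₂.
The reduction yields 2 nonzero rows, so the rank is 2.
Since rank = 2 (the number of vectors), the set is linearly independent.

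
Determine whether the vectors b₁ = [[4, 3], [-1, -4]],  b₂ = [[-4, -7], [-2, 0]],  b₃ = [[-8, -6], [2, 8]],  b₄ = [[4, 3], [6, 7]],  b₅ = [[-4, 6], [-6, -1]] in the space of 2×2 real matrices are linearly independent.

Write each element as a coordinate vector in ℝ⁴ using {E₁₁, E₁₂, E₂₁, E₂₂}.
There are 5 vectors in a 4-dimensional space, so they cannot be linearly independent.

linearly dependent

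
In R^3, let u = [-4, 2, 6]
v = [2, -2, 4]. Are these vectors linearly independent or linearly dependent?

Row-reduce the matrix whose columns are u, v.
The reduction yields 2 nonzero rows, so the rank is 2.
Since rank = 2 (the number of vectors), the set is linearly independent.

linearly independent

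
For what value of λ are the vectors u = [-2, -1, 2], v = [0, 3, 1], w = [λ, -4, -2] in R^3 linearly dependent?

Dependence holds iff the 3×3 matrix [u v w] is singular.
The determinant works out to 4 - 7*λ.
Solving 4 - 7*λ = 0 yields λ = 4/7.

λ = 4/7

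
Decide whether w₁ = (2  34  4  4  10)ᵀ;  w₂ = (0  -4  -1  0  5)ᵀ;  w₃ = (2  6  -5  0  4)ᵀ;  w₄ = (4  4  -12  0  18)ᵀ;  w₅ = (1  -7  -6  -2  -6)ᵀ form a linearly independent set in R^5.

Form the 5×5 matrix with these as columns; its determinant is 0.
A zero determinant means the columns are linearly dependent.

linearly dependent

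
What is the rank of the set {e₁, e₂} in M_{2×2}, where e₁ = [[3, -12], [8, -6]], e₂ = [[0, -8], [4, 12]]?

2

Use coordinates relative to {E₁₁, E₁₂, E₂₁, E₂₂}.
Put the 4×2 matrix [e₁|e₂] into echelon form.
Reduction leaves 2 leading entries, giving rank 2.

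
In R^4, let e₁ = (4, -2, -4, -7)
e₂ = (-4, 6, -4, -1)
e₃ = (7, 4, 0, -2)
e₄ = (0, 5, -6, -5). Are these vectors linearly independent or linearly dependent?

Row-reduce the matrix whose columns are e₁, e₂, e₃, e₄.
The reduction yields 4 nonzero rows, so the rank is 4.
Since rank = 4 (the number of vectors), the set is linearly independent.

linearly independent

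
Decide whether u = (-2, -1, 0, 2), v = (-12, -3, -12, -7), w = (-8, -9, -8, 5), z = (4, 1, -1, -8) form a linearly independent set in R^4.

The matrix [u|v|w|z] has determinant -696.
A nonzero determinant means the columns are linearly independent.

linearly independent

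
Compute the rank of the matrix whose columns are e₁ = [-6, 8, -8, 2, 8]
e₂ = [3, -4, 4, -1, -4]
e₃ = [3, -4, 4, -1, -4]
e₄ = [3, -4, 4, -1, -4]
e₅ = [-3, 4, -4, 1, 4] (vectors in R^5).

Form the matrix with e₁, e₂, e₃, e₄, e₅ as columns and reduce.
Reduction leaves 1 leading entry, giving rank 1.

rank 1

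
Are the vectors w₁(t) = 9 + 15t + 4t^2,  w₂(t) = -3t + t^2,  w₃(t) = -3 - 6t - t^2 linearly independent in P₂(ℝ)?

Write each element as a coordinate vector in ℝ³ using {1, t, t^2}.
The matrix [w₁|w₂|w₃] has determinant 0.
A zero determinant means the columns are linearly dependent.

linearly dependent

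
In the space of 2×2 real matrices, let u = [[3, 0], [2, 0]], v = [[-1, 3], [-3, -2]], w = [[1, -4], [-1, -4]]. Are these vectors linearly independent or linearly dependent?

linearly independent

Write each element as a coordinate vector in ℝ⁴ using {E₁₁, E₁₂, E₂₁, E₂₂}.
Place the vectors as rows of a 3×4 matrix and reduce to echelon form.
The reduction yields 3 nonzero rows, so the rank is 3.
Since rank = 3 (the number of vectors), the set is linearly independent.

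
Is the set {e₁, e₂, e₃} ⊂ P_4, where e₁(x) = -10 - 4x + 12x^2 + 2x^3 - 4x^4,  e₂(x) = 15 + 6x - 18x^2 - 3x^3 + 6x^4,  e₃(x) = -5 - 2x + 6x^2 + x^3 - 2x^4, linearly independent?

Take coordinates with respect to the standard basis {1, x, …, x^4}.
Row-reduce the matrix whose columns are e₁, e₂, e₃.
The reduction yields 1 nonzero row, so the rank is 1.
Since rank 1 < 3, the set is linearly dependent.

linearly dependent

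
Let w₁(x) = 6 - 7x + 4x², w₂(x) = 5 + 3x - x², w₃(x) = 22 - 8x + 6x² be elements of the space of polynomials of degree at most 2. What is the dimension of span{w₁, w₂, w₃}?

2

Pass to coordinate vectors with respect to the basis {1, x, x²}.
Put the 3×3 matrix [w₁|w₂|w₃] into echelon form.
Reduction leaves 2 leading entries, giving rank 2.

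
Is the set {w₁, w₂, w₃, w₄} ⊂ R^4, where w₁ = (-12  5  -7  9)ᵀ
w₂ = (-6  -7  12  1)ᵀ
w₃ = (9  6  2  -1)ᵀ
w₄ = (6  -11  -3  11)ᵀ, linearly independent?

Form the 4×4 matrix with these as columns; its determinant is 31896.
A nonzero determinant means the columns are linearly independent.

linearly independent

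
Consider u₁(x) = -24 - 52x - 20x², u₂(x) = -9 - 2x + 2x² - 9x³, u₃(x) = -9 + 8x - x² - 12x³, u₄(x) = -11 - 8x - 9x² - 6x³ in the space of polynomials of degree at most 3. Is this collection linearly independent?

Take coordinates with respect to the standard basis {1, x, …, x³}.
Row-reduce the matrix whose columns are u₁, u₂, u₃, u₄.
The reduction yields 3 nonzero rows, so the rank is 3.
Since rank 3 < 4, the set is linearly dependent.

linearly dependent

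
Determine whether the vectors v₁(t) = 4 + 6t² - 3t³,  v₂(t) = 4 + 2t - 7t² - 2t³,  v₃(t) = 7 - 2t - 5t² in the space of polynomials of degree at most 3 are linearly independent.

linearly independent

Write each element as a coordinate vector in ℝ⁴ using {1, t, …, t³}.
Place the vectors as rows of a 3×4 matrix and reduce to echelon form.
The reduction yields 3 nonzero rows, so the rank is 3.
Since rank = 3 (the number of vectors), the set is linearly independent.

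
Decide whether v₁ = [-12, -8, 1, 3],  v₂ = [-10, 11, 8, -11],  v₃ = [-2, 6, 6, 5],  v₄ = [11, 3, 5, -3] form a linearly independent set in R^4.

linearly independent

Form the 4×4 matrix with these as columns; its determinant is 18597.
A nonzero determinant means the columns are linearly independent.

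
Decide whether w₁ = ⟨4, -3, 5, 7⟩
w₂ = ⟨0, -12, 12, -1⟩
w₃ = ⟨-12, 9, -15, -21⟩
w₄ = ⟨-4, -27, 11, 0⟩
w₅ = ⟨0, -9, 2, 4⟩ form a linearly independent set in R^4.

linearly dependent

There are 5 vectors in a 4-dimensional space, so they cannot be linearly independent.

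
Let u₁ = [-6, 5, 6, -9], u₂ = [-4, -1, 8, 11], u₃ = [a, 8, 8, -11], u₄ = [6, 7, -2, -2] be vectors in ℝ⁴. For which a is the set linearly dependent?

a = -20/3

The set is linearly dependent precisely when det[u₁; u₂; u₃; u₄] = 0.
Expanding, det = 966*a + 6440.
This vanishes exactly when a = -20/3.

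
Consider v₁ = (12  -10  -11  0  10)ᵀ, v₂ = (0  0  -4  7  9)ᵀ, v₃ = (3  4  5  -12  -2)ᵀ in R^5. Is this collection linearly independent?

linearly independent

Place the vectors as rows of a 3×5 matrix and reduce to echelon form.
The reduction yields 3 nonzero rows, so the rank is 3.
Since rank = 3 (the number of vectors), the set is linearly independent.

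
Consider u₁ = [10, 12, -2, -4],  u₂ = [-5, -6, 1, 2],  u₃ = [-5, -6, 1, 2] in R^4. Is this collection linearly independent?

Place the vectors as rows of a 3×4 matrix and reduce to echelon form.
The reduction yields 1 nonzero row, so the rank is 1.
Since rank 1 < 3, the set is linearly dependent.

linearly dependent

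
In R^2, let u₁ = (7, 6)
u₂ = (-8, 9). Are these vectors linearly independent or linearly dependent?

linearly independent

Row-reduce the matrix whose columns are u₁, u₂.
The reduction yields 2 nonzero rows, so the rank is 2.
Since rank = 2 (the number of vectors), the set is linearly independent.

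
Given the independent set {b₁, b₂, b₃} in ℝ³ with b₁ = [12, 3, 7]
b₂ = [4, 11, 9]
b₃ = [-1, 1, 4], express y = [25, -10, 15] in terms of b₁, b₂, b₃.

Since b₁, b₂, b₃ are independent, the coefficients expressing y are uniquely determined by a linear system.
Back-substitution yields (c₁, c₂, c₃) = (3, -2, 3).

y = 3b₁ - 2b₂ + 3b₃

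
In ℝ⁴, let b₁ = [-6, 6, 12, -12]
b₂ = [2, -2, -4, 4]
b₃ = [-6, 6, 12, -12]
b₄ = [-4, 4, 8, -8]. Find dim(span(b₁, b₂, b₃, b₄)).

Apply Gaussian elimination to the matrix whose rows are b₁, b₂, b₃, b₄.
There is 1 pivot column, so rank = 1.

dim = 1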